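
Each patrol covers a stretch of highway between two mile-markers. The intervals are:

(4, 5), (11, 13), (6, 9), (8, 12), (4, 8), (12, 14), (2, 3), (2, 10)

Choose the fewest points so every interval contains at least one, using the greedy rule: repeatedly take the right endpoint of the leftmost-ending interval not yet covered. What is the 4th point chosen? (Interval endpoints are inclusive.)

Sort by right endpoint; whenever an interval is uncovered, place a point at its right end.
By right end: [2,3]  [4,5]  [4,8]  [6,9]  [2,10]  [8,12]  [11,13]  [12,14]
[2,3] uncovered → point at 3; [4,5] uncovered → point at 5; [6,9] uncovered → point at 9; [11,13] uncovered → point at 13.
Points: 3, 5, 9, 13 (4 total).

13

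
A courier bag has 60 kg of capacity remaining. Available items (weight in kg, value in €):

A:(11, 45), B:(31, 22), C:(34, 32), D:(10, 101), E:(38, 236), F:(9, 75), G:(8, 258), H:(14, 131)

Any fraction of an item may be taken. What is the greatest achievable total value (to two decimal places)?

683.00

Sort by value per unit weight and fill in that order.
Ratios (sorted): G 32.25, D 10.10, H 9.36, F 8.33, E 6.21, A 4.09, C 0.94, B 0.71
take G (8 @ 258); take D (10 @ 101); take H (14 @ 131); take F (9 @ 75); take 19/38 of E → 118.00. Capacity used 60/60.
Total value = 683.00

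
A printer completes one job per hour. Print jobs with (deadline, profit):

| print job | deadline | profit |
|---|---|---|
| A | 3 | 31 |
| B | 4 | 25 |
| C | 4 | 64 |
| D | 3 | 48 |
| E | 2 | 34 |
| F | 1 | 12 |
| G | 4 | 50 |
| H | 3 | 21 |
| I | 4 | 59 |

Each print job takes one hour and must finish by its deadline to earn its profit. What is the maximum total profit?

Take jobs in profit order; each goes to the latest open slot no later than its deadline.
By profit: C(d4,64), I(d4,59), G(d4,50), D(d3,48), E(d2,34), A(d3,31), B(d4,25), H(d3,21), F(d1,12)
C→slot 4; I→slot 3; G→slot 2; D→slot 1; E skipped; A skipped; B skipped; H skipped; F skipped.
Profit = 48 + 50 + 59 + 64 = 221

221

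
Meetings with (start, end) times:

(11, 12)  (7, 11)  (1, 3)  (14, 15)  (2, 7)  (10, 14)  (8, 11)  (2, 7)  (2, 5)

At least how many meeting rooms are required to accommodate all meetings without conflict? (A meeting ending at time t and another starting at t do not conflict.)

starts: [1, 2, 2, 2, 7, 8, 10, 11, 14]
ends:   [3, 5, 7, 7, 11, 11, 12, 14, 15]
s1→1 s2→2 s2→3 s2→4  — peak 4.

4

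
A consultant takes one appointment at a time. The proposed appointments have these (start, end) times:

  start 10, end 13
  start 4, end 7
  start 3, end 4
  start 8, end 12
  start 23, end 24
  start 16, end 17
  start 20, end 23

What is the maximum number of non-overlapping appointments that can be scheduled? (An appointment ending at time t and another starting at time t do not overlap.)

6

Sort by end time and greedily take each interval whose start is ≥ the last chosen end.
By end time: (3,4), (4,7), (8,12), (10,13), (16,17), (20,23), (23,24).
Pick (3,4); next start ≥ 4 → (4,7); next start ≥ 7 → (8,12); next start ≥ 12 → (16,17); next start ≥ 17 → (20,23); next start ≥ 23 → (23,24).
Selected 6 appointments.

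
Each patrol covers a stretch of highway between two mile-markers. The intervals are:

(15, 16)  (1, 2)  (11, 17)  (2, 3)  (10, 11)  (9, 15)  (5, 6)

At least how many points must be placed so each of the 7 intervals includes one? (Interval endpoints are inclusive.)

4

Sort by right endpoint; whenever an interval is uncovered, place a point at its right end.
By right end: [1,2]  [2,3]  [5,6]  [10,11]  [9,15]  [15,16]  [11,17]
[1,2] uncovered → point at 2; [5,6] uncovered → point at 6; [10,11] uncovered → point at 11; [15,16] uncovered → point at 16.
Points: 2, 6, 11, 16 (4 total).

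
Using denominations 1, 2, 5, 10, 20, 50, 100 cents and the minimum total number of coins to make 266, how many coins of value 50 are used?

266 − 2×100→66 − 1×50→16 − 1×10→6 − 1×5→1 − 1×1→0
Count of 50: 1

1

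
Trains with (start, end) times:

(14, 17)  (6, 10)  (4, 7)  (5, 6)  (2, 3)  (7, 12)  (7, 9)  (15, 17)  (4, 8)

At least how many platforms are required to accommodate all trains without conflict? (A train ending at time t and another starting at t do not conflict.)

Events (time:±→running): 2:+→1 3:-→0 4:+→1 4:+→2 5:+→3 6:-→2 6:+→3 7:-→2 7:+→3 7:+→4 … peak 4.

4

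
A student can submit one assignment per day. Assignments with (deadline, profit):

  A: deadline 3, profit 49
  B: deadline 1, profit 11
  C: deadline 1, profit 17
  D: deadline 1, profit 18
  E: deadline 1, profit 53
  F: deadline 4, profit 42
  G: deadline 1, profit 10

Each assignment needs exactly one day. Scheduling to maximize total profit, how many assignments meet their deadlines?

3

Sort by profit descending; place each in the latest free slot ≤ its deadline.
By profit: E(d1,53), A(d3,49), F(d4,42), D(d1,18), C(d1,17), B(d1,11), G(d1,10)
E→slot 1; A→slot 3; F→slot 4; D skipped; C skipped; B skipped; G skipped.
3 of 7 scheduled.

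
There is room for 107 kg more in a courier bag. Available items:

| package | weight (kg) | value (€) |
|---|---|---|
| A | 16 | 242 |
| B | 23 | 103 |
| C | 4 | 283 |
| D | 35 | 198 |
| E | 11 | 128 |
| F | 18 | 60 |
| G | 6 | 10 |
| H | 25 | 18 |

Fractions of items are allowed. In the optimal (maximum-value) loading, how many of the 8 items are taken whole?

6

Sort by value per unit weight and fill in that order.
Order: C (283/4=70.75) > A (242/16=15.12) > E (128/11=11.64) > D (198/35=5.66) > B (103/23=4.48) > F (60/18=3.33) > G (10/6=1.67) > H (18/25=0.72)
Fill: take C (4 @ 283) → take A (16 @ 242) → take E (11 @ 128) → take D (35 @ 198) → take B (23 @ 103) → take F (18 @ 60); 107/107 used.
6 item(s) taken whole.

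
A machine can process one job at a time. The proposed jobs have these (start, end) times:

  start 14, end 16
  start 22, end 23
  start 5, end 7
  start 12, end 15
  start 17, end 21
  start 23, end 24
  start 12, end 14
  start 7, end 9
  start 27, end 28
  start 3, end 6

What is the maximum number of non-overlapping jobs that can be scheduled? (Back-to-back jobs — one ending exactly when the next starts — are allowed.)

8

Sorted by end: (3,6)  (5,7)  (7,9)  (12,14)  (12,15)  (14,16)  (17,21)  (22,23)  (23,24)  (27,28)
take (3,6); take (7,9); take (12,14); take (14,16); take (17,21); take (22,23); take (23,24); take (27,28).
Selected 8 jobs.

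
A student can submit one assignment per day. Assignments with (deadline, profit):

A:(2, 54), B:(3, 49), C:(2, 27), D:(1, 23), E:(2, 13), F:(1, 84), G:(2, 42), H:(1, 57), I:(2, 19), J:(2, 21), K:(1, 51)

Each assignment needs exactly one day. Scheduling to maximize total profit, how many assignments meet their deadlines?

3

Take jobs in profit order; each goes to the latest open slot no later than its deadline.
Profit order: F=84 H=57 A=54 K=51 B=49 G=42 C=27 D=23 J=21 I=19 E=13
Assign: F→slot 1, H skipped, A→slot 2, K skipped, B→slot 3, G skipped, C skipped, D skipped, J skipped, I skipped, E skipped.
Slots: [1:F] [2:A] [3:B]
3 of 11 scheduled.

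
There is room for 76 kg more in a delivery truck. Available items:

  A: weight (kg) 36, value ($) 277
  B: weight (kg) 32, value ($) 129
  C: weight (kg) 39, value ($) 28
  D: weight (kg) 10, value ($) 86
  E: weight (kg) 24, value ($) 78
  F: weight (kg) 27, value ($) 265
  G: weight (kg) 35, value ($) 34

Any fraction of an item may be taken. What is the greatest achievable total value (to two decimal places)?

Greedy by value/weight ratio, highest first.
Order: F (265/27=9.81) > D (86/10=8.60) > A (277/36=7.69) > B (129/32=4.03) > E (78/24=3.25) > G (34/35=0.97) > C (28/39=0.72)
Fill: take F (27 @ 265) → take D (10 @ 86) → take A (36 @ 277) → take 3/32 of B → 12.09; 76/76 used.
Total value = 640.09

640.09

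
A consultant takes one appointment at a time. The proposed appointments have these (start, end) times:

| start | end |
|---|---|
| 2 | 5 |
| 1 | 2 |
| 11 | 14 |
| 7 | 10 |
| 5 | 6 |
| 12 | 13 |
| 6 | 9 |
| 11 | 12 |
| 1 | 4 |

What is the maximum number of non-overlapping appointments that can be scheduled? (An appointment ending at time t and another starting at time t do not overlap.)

6

Order by finish time; keep every interval that doesn't clash with the previous kept one.
Sorted by end: (1,2)  (1,4)  (2,5)  (5,6)  (6,9)  (7,10)  (11,12)  (12,13)  (11,14)
take (1,2); skip (1,4); take (2,5); take (5,6); take (6,9); skip (7,10); take (11,12); take (12,13).
Selected 6 appointments.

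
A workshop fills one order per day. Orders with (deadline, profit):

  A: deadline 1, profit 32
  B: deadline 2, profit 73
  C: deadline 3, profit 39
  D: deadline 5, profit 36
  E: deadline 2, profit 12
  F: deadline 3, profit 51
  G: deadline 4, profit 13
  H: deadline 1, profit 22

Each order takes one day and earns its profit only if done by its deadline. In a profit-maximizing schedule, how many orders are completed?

Take jobs in profit order; each goes to the latest open slot no later than its deadline.
By profit: B(d2,73), F(d3,51), C(d3,39), D(d5,36), A(d1,32), H(d1,22), G(d4,13), E(d2,12)
B→slot 2; F→slot 3; C→slot 1; D→slot 5; A skipped; H skipped; G→slot 4; E skipped.
5 of 8 scheduled.

5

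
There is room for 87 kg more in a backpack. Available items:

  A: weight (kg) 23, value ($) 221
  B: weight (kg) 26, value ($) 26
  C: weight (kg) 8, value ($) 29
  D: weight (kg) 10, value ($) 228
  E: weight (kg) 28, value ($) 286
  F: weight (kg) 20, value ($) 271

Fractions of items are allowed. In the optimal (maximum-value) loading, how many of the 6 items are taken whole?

4

Sort by value per unit weight and fill in that order.
Ratios (sorted): D 22.80, F 13.55, E 10.21, A 9.61, C 3.62, B 1.00
take D (10 @ 228); take F (20 @ 271); take E (28 @ 286); take A (23 @ 221); take 6/8 of C → 21.75. Capacity used 87/87.
4 item(s) taken whole; one partial (take 6/8 of C).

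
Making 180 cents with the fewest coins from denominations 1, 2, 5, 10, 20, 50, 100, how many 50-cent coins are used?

180 = 1×100 + 1×50 + 1×20 + 1×10
Count of 50: 1

1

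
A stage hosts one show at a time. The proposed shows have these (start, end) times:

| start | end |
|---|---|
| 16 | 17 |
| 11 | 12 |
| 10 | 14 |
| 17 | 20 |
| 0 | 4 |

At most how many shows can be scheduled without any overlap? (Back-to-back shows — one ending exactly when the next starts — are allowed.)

Order by finish time; keep every interval that doesn't clash with the previous kept one.
By end time: (0,4), (11,12), (10,14), (16,17), (17,20).
Pick (0,4); next start ≥ 4 → (11,12); next start ≥ 12 → (16,17); next start ≥ 17 → (17,20).
Selected 4 shows.

4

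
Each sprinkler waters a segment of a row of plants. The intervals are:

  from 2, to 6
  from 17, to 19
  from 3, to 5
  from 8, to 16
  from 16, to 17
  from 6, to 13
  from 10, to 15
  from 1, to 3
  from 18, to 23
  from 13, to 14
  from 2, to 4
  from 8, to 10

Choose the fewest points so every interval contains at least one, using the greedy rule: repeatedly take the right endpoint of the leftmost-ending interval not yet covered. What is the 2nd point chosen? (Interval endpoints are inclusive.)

By right end: [1,3]  [2,4]  [3,5]  [2,6]  [8,10]  [6,13]  [13,14]  [10,15]  [8,16]  [16,17]  [17,19]  [18,23]
[1,3] uncovered → point at 3; [8,10] uncovered → point at 10; [13,14] uncovered → point at 14; [16,17] uncovered → point at 17; [18,23] uncovered → point at 23.
Points: 3, 10, 14, 17, 23 (5 total).

10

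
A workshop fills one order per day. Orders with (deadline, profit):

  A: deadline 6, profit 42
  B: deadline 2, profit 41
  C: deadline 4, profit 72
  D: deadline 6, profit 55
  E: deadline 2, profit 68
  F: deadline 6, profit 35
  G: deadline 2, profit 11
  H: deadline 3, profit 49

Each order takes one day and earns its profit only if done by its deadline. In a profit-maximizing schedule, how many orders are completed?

6

Sort by profit descending; place each in the latest free slot ≤ its deadline.
By profit: C(d4,72), E(d2,68), D(d6,55), H(d3,49), A(d6,42), B(d2,41), F(d6,35), G(d2,11)
C→slot 4; E→slot 2; D→slot 6; H→slot 3; A→slot 5; B→slot 1; F skipped; G skipped.
6 of 8 scheduled.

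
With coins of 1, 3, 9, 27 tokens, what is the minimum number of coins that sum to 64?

Use the largest denomination that fits, subtract, and repeat.
64 = 2×27 + 1×9 + 1×1
Total coins = 2 + 1 + 1 = 4

4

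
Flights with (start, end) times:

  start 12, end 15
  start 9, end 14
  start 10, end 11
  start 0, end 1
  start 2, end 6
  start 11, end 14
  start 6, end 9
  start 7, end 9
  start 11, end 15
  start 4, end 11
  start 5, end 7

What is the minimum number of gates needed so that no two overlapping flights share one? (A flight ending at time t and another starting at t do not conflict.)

Events (time:±→running): 0:+→1 1:-→0 2:+→1 4:+→2 5:+→3 6:-→2 6:+→3 7:-→2 7:+→3 9:-→2 9:-→1 9:+→2 10:+→3 11:-→2 11:-→1 11:+→2 11:+→3 12:+→4 … peak 4.

4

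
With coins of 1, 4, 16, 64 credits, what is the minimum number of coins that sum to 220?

7

220 = 3×64 + 1×16 + 3×4
Total coins = 3 + 1 + 3 = 7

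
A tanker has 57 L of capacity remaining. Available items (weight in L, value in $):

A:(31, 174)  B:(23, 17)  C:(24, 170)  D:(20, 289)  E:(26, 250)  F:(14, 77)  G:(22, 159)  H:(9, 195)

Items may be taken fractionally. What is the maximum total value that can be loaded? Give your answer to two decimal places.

Sort by value per unit weight and fill in that order.
Order: H (195/9=21.67) > D (289/20=14.45) > E (250/26=9.62) > G (159/22=7.23) > C (170/24=7.08) > A (174/31=5.61) > F (77/14=5.50) > B (17/23=0.74)
Fill: take H (9 @ 195) → take D (20 @ 289) → take E (26 @ 250) → take 2/22 of G → 14.45; 57/57 used.
Total value = 748.45

748.45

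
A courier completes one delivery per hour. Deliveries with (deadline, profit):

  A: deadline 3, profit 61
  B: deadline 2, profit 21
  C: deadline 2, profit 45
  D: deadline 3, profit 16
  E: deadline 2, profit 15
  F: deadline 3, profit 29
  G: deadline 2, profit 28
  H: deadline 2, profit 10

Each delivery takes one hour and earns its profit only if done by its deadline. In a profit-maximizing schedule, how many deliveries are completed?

3

By profit: A(d3,61), C(d2,45), F(d3,29), G(d2,28), B(d2,21), D(d3,16), E(d2,15), H(d2,10)
A→slot 3; C→slot 2; F→slot 1; G skipped; B skipped; D skipped; E skipped; H skipped.
3 of 8 scheduled.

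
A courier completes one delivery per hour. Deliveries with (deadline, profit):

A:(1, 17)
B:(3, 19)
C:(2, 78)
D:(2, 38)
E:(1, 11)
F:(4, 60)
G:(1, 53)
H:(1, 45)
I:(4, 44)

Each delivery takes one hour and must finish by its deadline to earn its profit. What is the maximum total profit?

235

Take jobs in profit order; each goes to the latest open slot no later than its deadline.
Profit order: C=78 F=60 G=53 H=45 I=44 D=38 B=19 A=17 E=11
Assign: C→slot 2, F→slot 4, G→slot 1, H skipped, I→slot 3, D skipped, B skipped, A skipped, E skipped.
Slots: [1:G] [2:C] [3:I] [4:F]
Profit = 53 + 78 + 44 + 60 = 235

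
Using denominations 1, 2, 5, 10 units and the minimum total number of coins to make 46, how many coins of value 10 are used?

Use the largest denomination that fits, subtract, and repeat.
46 − 4×10→6 − 1×5→1 − 1×1→0
Count of 10: 4

4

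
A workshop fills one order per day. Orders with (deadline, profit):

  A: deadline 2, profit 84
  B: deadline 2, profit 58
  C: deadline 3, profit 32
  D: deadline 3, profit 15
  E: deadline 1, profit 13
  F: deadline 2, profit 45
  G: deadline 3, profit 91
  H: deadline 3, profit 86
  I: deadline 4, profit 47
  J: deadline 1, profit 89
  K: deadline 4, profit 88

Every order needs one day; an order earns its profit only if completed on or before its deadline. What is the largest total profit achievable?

Take jobs in profit order; each goes to the latest open slot no later than its deadline.
By profit: G(d3,91), J(d1,89), K(d4,88), H(d3,86), A(d2,84), B(d2,58), I(d4,47), F(d2,45), C(d3,32), D(d3,15), E(d1,13)
G→slot 3; J→slot 1; K→slot 4; H→slot 2; A skipped; B skipped; I skipped; F skipped; C skipped; D skipped; E skipped.
Profit = 89 + 86 + 91 + 88 = 354

354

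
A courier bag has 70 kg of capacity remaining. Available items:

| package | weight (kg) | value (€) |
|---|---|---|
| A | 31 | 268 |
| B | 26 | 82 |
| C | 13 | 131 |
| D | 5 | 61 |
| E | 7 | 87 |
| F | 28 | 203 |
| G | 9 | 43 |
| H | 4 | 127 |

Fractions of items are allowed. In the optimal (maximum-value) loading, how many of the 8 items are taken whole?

Ratios (sorted): H 31.75, E 12.43, D 12.20, C 10.08, A 8.65, F 7.25, G 4.78, B 3.15
take H (4 @ 127); take E (7 @ 87); take D (5 @ 61); take C (13 @ 131); take A (31 @ 268); take 10/28 of F → 72.50. Capacity used 70/70.
5 item(s) taken whole; one partial (take 10/28 of F).

5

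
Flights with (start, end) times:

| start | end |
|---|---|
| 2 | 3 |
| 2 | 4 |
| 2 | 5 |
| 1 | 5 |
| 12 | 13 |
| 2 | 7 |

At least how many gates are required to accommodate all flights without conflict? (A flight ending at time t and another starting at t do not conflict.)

Count concurrent intervals with a sweep; the peak is the room count.
Events (time:±→running): 1:+→1 2:+→2 2:+→3 2:+→4 2:+→5 … peak 5.

5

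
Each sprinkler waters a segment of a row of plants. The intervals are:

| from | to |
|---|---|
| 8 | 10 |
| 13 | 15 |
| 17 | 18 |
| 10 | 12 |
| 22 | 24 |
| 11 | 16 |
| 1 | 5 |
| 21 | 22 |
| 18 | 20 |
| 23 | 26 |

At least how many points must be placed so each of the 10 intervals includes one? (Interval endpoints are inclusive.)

Sorted: [1,5] [8,10] [10,12] [13,15] [11,16] [17,18] [18,20] [21,22] [22,24] [23,26]
{[1,5]} hit by 5; {[8,10],[10,12]} hit by 10; {[13,15],[11,16]} hit by 15; {[17,18],[18,20]} hit by 18; {[21,22],[22,24]} hit by 22; {[23,26]} hit by 26.
Points: 5, 10, 15, 18, 22, 26 (6 total).

6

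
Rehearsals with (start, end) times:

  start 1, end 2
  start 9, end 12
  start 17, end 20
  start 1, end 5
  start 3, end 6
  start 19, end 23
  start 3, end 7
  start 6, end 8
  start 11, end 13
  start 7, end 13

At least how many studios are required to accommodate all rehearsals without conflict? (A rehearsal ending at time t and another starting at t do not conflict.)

Events (time:±→running): 1:+→1 1:+→2 2:-→1 3:+→2 3:+→3 … peak 3.

3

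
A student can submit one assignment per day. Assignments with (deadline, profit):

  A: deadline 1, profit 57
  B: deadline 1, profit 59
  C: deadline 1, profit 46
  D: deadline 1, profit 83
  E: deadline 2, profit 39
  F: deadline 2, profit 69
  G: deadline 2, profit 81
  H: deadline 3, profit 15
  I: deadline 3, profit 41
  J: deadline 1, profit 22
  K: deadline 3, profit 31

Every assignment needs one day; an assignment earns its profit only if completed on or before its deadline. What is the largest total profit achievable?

Profit order: D=83 G=81 F=69 B=59 A=57 C=46 I=41 E=39 K=31 J=22 H=15
Assign: D→slot 1, G→slot 2, F skipped, B skipped, A skipped, C skipped, I→slot 3, E skipped, K skipped, J skipped, H skipped.
Slots: [1:D] [2:G] [3:I]
Profit = 83 + 81 + 41 = 205

205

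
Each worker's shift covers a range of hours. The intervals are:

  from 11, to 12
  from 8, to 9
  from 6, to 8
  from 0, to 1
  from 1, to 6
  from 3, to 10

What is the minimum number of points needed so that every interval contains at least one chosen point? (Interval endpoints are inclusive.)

By right end: [0,1]  [1,6]  [6,8]  [8,9]  [3,10]  [11,12]
[0,1] uncovered → point at 1; [6,8] uncovered → point at 8; [11,12] uncovered → point at 12.
Points: 1, 8, 12 (3 total).

3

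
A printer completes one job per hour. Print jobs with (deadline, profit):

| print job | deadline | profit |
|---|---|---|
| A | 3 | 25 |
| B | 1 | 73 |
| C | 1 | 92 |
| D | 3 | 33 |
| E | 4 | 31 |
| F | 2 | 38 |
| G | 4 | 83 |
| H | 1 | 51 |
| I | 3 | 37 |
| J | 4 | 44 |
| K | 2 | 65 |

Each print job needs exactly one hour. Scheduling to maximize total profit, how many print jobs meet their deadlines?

4

Profit order: C=92 G=83 B=73 K=65 H=51 J=44 F=38 I=37 D=33 E=31 A=25
Assign: C→slot 1, G→slot 4, B skipped, K→slot 2, H skipped, J→slot 3, F skipped, I skipped, D skipped, E skipped, A skipped.
Slots: [1:C] [2:K] [3:J] [4:G]
4 of 11 scheduled.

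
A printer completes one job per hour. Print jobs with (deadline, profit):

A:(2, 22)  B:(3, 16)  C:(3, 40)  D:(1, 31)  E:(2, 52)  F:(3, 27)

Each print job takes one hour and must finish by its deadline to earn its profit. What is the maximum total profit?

Take jobs in profit order; each goes to the latest open slot no later than its deadline.
Profit order: E=52 C=40 D=31 F=27 A=22 B=16
Assign: E→slot 2, C→slot 3, D→slot 1, F skipped, A skipped, B skipped.
Slots: [1:D] [2:E] [3:C]
Profit = 31 + 52 + 40 = 123

123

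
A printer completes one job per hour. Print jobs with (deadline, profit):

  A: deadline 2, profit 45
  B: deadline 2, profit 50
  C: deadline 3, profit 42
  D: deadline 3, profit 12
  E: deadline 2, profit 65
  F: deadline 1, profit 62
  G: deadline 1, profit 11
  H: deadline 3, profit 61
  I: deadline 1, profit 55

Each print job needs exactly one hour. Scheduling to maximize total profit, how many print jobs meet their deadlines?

3

Take jobs in profit order; each goes to the latest open slot no later than its deadline.
Profit order: E=65 F=62 H=61 I=55 B=50 A=45 C=42 D=12 G=11
Assign: E→slot 2, F→slot 1, H→slot 3, I skipped, B skipped, A skipped, C skipped, D skipped, G skipped.
Slots: [1:F] [2:E] [3:H]
3 of 9 scheduled.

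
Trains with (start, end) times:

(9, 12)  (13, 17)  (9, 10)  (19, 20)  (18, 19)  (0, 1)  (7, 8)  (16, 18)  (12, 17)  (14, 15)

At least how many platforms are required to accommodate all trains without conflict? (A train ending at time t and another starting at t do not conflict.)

3

The answer is the maximum number of intervals overlapping at any instant.
Events (time:±→running): 0:+→1 1:-→0 7:+→1 8:-→0 9:+→1 9:+→2 10:-→1 12:-→0 12:+→1 13:+→2 14:+→3 … peak 3.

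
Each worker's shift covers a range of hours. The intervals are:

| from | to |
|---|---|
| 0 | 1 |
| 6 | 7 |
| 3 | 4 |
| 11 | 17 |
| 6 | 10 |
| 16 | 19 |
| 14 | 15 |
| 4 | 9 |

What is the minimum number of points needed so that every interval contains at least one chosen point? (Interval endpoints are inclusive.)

5

Sort by right endpoint; whenever an interval is uncovered, place a point at its right end.
Sorted: [0,1] [3,4] [6,7] [4,9] [6,10] [14,15] [11,17] [16,19]
{[0,1]} hit by 1; {[3,4]} hit by 4; {[6,7],[4,9],[6,10]} hit by 7; {[14,15],[11,17]} hit by 15; {[16,19]} hit by 19.
Points: 1, 4, 7, 15, 19 (5 total).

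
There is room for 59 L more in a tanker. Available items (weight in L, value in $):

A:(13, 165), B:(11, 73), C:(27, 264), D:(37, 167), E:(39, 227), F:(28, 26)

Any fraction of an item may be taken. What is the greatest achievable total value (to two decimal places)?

548.56

Greedy by value/weight ratio, highest first.
Ratios (sorted): A 12.69, C 9.78, B 6.64, E 5.82, D 4.51, F 0.93
take A (13 @ 165); take C (27 @ 264); take B (11 @ 73); take 8/39 of E → 46.56. Capacity used 59/59.
Total value = 548.56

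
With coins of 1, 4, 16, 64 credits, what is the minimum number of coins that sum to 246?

Use the largest denomination that fits, subtract, and repeat.
246 − 3×64→54 − 3×16→6 − 1×4→2 − 2×1→0
Total coins = 3 + 3 + 1 + 2 = 9

9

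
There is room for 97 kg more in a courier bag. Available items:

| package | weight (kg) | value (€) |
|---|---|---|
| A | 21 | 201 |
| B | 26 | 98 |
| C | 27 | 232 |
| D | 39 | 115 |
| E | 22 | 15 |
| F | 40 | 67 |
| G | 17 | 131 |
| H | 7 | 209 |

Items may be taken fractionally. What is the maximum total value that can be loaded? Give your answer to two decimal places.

867.23

Greedy by value/weight ratio, highest first.
Order: H (209/7=29.86) > A (201/21=9.57) > C (232/27=8.59) > G (131/17=7.71) > B (98/26=3.77) > D (115/39=2.95) > F (67/40=1.68) > E (15/22=0.68)
Fill: take H (7 @ 209) → take A (21 @ 201) → take C (27 @ 232) → take G (17 @ 131) → take 25/26 of B → 94.23; 97/97 used.
Total value = 867.23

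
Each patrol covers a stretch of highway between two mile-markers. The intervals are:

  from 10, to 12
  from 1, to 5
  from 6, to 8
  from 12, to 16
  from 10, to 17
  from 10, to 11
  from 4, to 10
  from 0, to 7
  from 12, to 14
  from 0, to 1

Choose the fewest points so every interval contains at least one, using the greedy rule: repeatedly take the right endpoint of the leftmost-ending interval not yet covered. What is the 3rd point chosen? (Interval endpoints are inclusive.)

11

Sorted: [0,1] [1,5] [0,7] [6,8] [4,10] [10,11] [10,12] [12,14] [12,16] [10,17]
{[0,1],[1,5],[0,7]} hit by 1; {[6,8],[4,10]} hit by 8; {[10,11],[10,12]} hit by 11; {[12,14],[12,16],[10,17]} hit by 14.
Points: 1, 8, 11, 14 (4 total).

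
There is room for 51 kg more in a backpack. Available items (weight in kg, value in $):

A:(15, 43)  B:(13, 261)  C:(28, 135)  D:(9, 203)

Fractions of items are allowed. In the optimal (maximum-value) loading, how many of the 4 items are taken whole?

3

Sort by value per unit weight and fill in that order.
Order: D (203/9=22.56) > B (261/13=20.08) > C (135/28=4.82) > A (43/15=2.87)
Fill: take D (9 @ 203) → take B (13 @ 261) → take C (28 @ 135) → take 1/15 of A → 2.87; 51/51 used.
3 item(s) taken whole; one partial (take 1/15 of A).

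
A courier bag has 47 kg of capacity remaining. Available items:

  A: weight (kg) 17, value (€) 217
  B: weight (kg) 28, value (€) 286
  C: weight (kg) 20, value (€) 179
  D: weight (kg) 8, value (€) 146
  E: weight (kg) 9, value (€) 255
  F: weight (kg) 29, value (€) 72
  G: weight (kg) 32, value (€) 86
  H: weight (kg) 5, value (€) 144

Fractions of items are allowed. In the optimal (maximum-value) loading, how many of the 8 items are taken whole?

Greedy by value/weight ratio, highest first.
Ratios (sorted): H 28.80, E 28.33, D 18.25, A 12.76, B 10.21, C 8.95, G 2.69, F 2.48
take H (5 @ 144); take E (9 @ 255); take D (8 @ 146); take A (17 @ 217); take 8/28 of B → 81.71. Capacity used 47/47.
4 item(s) taken whole; one partial (take 8/28 of B).

4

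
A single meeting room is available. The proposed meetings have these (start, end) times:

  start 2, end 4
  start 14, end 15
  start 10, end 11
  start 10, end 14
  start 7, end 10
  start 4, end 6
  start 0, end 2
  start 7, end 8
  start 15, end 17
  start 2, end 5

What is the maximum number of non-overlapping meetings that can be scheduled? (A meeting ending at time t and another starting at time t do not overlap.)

7

By end time: (0,2), (2,4), (2,5), (4,6), (7,8), (7,10), (10,11), (10,14), (14,15), (15,17).
Pick (0,2); next start ≥ 2 → (2,4); next start ≥ 4 → (4,6); next start ≥ 6 → (7,8); next start ≥ 8 → (10,11); next start ≥ 11 → (14,15); next start ≥ 15 → (15,17).
Selected 7 meetings.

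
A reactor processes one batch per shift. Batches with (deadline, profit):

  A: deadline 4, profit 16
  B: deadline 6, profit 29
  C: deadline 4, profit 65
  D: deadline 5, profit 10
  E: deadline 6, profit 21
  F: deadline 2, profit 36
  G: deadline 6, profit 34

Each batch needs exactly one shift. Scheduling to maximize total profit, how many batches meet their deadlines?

6

Profit order: C=65 F=36 G=34 B=29 E=21 A=16 D=10
Assign: C→slot 4, F→slot 2, G→slot 6, B→slot 5, E→slot 3, A→slot 1, D skipped.
Slots: [1:A] [2:F] [3:E] [4:C] [5:B] [6:G]
6 of 7 scheduled.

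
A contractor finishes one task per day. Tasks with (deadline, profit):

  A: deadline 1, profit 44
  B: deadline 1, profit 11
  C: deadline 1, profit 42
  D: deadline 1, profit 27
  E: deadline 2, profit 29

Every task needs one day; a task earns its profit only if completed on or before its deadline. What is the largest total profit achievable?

73

By profit: A(d1,44), C(d1,42), E(d2,29), D(d1,27), B(d1,11)
A→slot 1; C skipped; E→slot 2; D skipped; B skipped.
Profit = 44 + 29 = 73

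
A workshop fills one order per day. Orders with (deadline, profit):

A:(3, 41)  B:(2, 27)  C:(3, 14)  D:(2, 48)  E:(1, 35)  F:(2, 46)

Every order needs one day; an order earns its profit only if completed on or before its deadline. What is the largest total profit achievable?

Take jobs in profit order; each goes to the latest open slot no later than its deadline.
By profit: D(d2,48), F(d2,46), A(d3,41), E(d1,35), B(d2,27), C(d3,14)
D→slot 2; F→slot 1; A→slot 3; E skipped; B skipped; C skipped.
Profit = 46 + 48 + 41 = 135

135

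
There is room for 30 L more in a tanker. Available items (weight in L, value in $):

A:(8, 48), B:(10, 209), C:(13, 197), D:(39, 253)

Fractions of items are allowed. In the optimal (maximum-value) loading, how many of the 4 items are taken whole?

Sort by value per unit weight and fill in that order.
Order: B (209/10=20.90) > C (197/13=15.15) > D (253/39=6.49) > A (48/8=6.00)
Fill: take B (10 @ 209) → take C (13 @ 197) → take 7/39 of D → 45.41; 30/30 used.
2 item(s) taken whole; one partial (take 7/39 of D).

2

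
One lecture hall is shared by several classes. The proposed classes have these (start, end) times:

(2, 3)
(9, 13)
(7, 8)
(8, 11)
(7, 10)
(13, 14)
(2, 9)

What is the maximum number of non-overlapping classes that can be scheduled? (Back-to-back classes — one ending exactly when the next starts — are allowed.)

Order by finish time; keep every interval that doesn't clash with the previous kept one.
By end time: (2,3), (7,8), (2,9), (7,10), (8,11), (9,13), (13,14).
Pick (2,3); next start ≥ 3 → (7,8); next start ≥ 8 → (8,11); next start ≥ 11 → (13,14).
Selected 4 classes.

4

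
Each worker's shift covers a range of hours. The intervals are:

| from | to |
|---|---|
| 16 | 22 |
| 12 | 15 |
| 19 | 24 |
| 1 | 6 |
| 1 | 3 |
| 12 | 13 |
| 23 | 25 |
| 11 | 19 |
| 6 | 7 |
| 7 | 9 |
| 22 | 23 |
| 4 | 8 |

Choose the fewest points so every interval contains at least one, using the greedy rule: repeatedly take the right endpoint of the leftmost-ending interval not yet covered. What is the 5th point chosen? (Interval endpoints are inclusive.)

Process intervals by earliest right end; each time one isn't hit yet, stab at its right endpoint.
Sorted: [1,3] [1,6] [6,7] [4,8] [7,9] [12,13] [12,15] [11,19] [16,22] [22,23] [19,24] [23,25]
{[1,3],[1,6]} hit by 3; {[6,7],[4,8],[7,9]} hit by 7; {[12,13],[12,15],[11,19]} hit by 13; {[16,22],[22,23],[19,24]} hit by 22; {[23,25]} hit by 25.
Points: 3, 7, 13, 22, 25 (5 total).

25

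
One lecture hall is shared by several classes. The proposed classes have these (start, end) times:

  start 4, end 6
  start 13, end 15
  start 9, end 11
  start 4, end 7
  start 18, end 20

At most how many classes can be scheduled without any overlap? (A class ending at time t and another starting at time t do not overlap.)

4

Greedy by earliest finish: after sorting by end time, pick each interval compatible with the last pick.
Sorted by end: (4,6)  (4,7)  (9,11)  (13,15)  (18,20)
take (4,6); take (9,11); take (13,15); take (18,20).
Selected 4 classes.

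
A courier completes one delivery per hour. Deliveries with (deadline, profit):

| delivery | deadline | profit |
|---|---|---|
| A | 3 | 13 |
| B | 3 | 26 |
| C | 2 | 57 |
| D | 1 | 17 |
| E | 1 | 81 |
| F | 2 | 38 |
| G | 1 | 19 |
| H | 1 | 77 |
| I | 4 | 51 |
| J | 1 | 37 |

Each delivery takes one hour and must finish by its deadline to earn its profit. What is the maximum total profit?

Profit order: E=81 H=77 C=57 I=51 F=38 J=37 B=26 G=19 D=17 A=13
Assign: E→slot 1, H skipped, C→slot 2, I→slot 4, F skipped, J skipped, B→slot 3, G skipped, D skipped, A skipped.
Slots: [1:E] [2:C] [3:B] [4:I]
Profit = 81 + 57 + 26 + 51 = 215

215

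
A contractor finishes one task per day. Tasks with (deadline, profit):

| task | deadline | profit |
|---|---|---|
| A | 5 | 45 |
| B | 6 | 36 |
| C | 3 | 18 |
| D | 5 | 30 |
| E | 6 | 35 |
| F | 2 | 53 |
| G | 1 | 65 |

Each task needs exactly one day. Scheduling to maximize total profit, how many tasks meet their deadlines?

6

Sort by profit descending; place each in the latest free slot ≤ its deadline.
Profit order: G=65 F=53 A=45 B=36 E=35 D=30 C=18
Assign: G→slot 1, F→slot 2, A→slot 5, B→slot 6, E→slot 4, D→slot 3, C skipped.
Slots: [1:G] [2:F] [3:D] [4:E] [5:A] [6:B]
6 of 7 scheduled.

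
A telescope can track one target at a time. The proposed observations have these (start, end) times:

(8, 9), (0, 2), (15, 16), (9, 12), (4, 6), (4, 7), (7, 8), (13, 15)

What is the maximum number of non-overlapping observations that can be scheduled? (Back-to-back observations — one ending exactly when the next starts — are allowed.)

Sorted by end: (0,2)  (4,6)  (4,7)  (7,8)  (8,9)  (9,12)  (13,15)  (15,16)
take (0,2); take (4,6); take (7,8); take (8,9); take (9,12); take (13,15); take (15,16).
Selected 7 observations.

7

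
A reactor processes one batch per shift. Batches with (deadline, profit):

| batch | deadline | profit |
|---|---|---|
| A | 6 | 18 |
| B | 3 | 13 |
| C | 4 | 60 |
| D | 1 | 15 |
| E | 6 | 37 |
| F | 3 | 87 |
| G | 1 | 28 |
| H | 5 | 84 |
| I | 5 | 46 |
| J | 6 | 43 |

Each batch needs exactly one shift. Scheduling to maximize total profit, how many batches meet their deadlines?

By profit: F(d3,87), H(d5,84), C(d4,60), I(d5,46), J(d6,43), E(d6,37), G(d1,28), A(d6,18), D(d1,15), B(d3,13)
F→slot 3; H→slot 5; C→slot 4; I→slot 2; J→slot 6; E→slot 1; G skipped; A skipped; D skipped; B skipped.
6 of 10 scheduled.

6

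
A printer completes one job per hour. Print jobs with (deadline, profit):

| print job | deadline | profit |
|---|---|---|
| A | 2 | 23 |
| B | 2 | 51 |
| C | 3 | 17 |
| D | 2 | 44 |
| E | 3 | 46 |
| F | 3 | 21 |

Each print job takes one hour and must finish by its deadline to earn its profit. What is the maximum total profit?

By profit: B(d2,51), E(d3,46), D(d2,44), A(d2,23), F(d3,21), C(d3,17)
B→slot 2; E→slot 3; D→slot 1; A skipped; F skipped; C skipped.
Profit = 44 + 51 + 46 = 141

141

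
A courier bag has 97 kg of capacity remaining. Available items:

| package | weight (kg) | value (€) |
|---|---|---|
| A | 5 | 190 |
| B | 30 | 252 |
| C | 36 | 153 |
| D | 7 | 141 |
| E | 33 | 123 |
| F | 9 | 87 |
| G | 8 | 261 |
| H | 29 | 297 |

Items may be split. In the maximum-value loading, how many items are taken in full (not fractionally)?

Ratios (sorted): A 38.00, G 32.62, D 20.14, H 10.24, F 9.67, B 8.40, C 4.25, E 3.73
take A (5 @ 190); take G (8 @ 261); take D (7 @ 141); take H (29 @ 297); take F (9 @ 87); take B (30 @ 252); take 9/36 of C → 38.25. Capacity used 97/97.
6 item(s) taken whole; one partial (take 9/36 of C).

6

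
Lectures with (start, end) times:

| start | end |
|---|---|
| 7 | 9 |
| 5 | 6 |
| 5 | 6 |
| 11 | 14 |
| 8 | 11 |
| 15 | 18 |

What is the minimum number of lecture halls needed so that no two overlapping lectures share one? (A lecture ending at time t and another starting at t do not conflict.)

starts: [5, 5, 7, 8, 11, 15]
ends:   [6, 6, 9, 11, 14, 18]
s5→1 s5→2  — peak 2.

2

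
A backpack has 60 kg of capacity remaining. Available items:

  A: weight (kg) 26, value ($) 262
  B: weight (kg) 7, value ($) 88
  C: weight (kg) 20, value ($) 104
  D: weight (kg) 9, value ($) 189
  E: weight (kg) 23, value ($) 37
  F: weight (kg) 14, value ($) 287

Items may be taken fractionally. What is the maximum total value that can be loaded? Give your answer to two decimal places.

846.80

Sort by value per unit weight and fill in that order.
Ratios (sorted): D 21.00, F 20.50, B 12.57, A 10.08, C 5.20, E 1.61
take D (9 @ 189); take F (14 @ 287); take B (7 @ 88); take A (26 @ 262); take 4/20 of C → 20.80. Capacity used 60/60.
Total value = 846.80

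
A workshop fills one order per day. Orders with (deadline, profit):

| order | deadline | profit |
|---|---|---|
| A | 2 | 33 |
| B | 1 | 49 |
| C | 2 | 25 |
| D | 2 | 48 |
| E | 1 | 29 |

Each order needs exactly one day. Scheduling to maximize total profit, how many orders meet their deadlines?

Sort by profit descending; place each in the latest free slot ≤ its deadline.
By profit: B(d1,49), D(d2,48), A(d2,33), E(d1,29), C(d2,25)
B→slot 1; D→slot 2; A skipped; E skipped; C skipped.
2 of 5 scheduled.

2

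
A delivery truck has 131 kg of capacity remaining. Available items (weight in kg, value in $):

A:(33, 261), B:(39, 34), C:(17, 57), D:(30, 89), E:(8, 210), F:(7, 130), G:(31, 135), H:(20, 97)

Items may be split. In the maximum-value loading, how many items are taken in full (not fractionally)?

Ratios (sorted): E 26.25, F 18.57, A 7.91, H 4.85, G 4.35, C 3.35, D 2.97, B 0.87
take E (8 @ 210); take F (7 @ 130); take A (33 @ 261); take H (20 @ 97); take G (31 @ 135); take C (17 @ 57); take 15/30 of D → 44.50. Capacity used 131/131.
6 item(s) taken whole; one partial (take 15/30 of D).

6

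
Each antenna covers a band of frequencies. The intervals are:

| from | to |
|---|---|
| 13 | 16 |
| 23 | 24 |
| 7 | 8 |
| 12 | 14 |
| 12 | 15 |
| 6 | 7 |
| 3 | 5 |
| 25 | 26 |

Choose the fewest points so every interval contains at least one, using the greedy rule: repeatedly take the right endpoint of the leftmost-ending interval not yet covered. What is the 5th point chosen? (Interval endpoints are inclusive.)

Process intervals by earliest right end; each time one isn't hit yet, stab at its right endpoint.
By right end: [3,5]  [6,7]  [7,8]  [12,14]  [12,15]  [13,16]  [23,24]  [25,26]
[3,5] uncovered → point at 5; [6,7] uncovered → point at 7; [12,14] uncovered → point at 14; [23,24] uncovered → point at 24; [25,26] uncovered → point at 26.
Points: 5, 7, 14, 24, 26 (5 total).

26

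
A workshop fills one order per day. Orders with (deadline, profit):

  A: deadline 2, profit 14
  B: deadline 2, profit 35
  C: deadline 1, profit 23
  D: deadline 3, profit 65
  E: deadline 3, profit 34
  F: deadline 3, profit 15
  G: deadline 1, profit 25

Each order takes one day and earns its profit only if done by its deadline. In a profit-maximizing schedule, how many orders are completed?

Take jobs in profit order; each goes to the latest open slot no later than its deadline.
Profit order: D=65 B=35 E=34 G=25 C=23 F=15 A=14
Assign: D→slot 3, B→slot 2, E→slot 1, G skipped, C skipped, F skipped, A skipped.
Slots: [1:E] [2:B] [3:D]
3 of 7 scheduled.

3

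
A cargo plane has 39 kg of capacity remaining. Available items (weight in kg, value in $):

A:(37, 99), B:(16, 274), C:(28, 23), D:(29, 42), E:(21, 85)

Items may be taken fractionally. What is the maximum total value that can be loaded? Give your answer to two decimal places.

364.35

Greedy by value/weight ratio, highest first.
Order: B (274/16=17.12) > E (85/21=4.05) > A (99/37=2.68) > D (42/29=1.45) > C (23/28=0.82)
Fill: take B (16 @ 274) → take E (21 @ 85) → take 2/37 of A → 5.35; 39/39 used.
Total value = 364.35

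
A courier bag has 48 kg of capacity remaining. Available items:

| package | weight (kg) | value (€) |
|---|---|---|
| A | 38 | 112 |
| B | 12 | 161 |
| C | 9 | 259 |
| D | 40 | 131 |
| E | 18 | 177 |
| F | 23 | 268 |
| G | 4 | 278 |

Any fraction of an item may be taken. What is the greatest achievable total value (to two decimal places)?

966.00

Greedy by value/weight ratio, highest first.
Order: G (278/4=69.50) > C (259/9=28.78) > B (161/12=13.42) > F (268/23=11.65) > E (177/18=9.83) > D (131/40=3.27) > A (112/38=2.95)
Fill: take G (4 @ 278) → take C (9 @ 259) → take B (12 @ 161) → take F (23 @ 268); 48/48 used.
Total value = 966.00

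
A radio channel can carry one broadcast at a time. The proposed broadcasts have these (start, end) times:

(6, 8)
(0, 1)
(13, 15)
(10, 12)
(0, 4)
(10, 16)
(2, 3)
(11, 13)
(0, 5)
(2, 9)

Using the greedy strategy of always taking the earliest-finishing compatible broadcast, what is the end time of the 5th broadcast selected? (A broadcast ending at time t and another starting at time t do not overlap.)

Greedy by earliest finish: after sorting by end time, pick each interval compatible with the last pick.
Sorted by end: (0,1)  (2,3)  (0,4)  (0,5)  (6,8)  (2,9)  (10,12)  (11,13)  (13,15)  (10,16)
take (0,1); take (2,3); skip (0,4); skip (0,5); take (6,8); take (10,12); take (13,15).
Selected: (0,1) (2,3) (6,8) (10,12) (13,15)

15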